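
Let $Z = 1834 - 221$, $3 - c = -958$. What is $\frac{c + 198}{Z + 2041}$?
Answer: $\frac{1159}{3654} \approx 0.31719$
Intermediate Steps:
$c = 961$ ($c = 3 - -958 = 3 + 958 = 961$)
$Z = 1613$ ($Z = 1834 - 221 = 1613$)
$\frac{c + 198}{Z + 2041} = \frac{961 + 198}{1613 + 2041} = \frac{1159}{3654}$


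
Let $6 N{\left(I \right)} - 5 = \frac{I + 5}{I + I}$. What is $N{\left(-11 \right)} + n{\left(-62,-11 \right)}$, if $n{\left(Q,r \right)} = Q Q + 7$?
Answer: $\frac{127112}{33} \approx 3851.9$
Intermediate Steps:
$n{\left(Q,r \right)} = 7 + Q^{2}$ ($n{\left(Q,r \right)} = Q^{2} + 7 = 7 + Q^{2}$)
$N{\left(I \right)} = \frac{5}{6} + \frac{5 + I}{12 I}$ ($N{\left(I \right)} = \frac{5}{6} + \frac{\left(I + 5\right) \frac{1}{I + I}}{6} = \frac{5}{6} + \frac{\left(5 + I\right) \frac{1}{2 I}}{6} = \frac{5}{6} + \frac{\frac{1}{2} \frac{1}{I} \left(5 + I\right)}{6} = \frac{5}{6} + \frac{5 + I}{12 I}$)
$N{\left(-11 \right)} + n{\left(-62,-11 \right)} = \frac{5 + 11 \left(-11\right)}{12 \left(-11\right)} + \left(7 + \left(-62\right)^{2}\right) = \frac{1}{12} \left(- \frac{1}{11}\right) \left(5 - 121\right) + \left(7 + 3844\right) = \frac{1}{12} \left(- \frac{1}{11}\right) \left(-116\right) + 3851 = \frac{29}{33} + 3851 = \frac{127112}{33}$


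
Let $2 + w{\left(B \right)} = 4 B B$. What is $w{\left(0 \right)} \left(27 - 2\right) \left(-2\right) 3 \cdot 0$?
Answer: $0$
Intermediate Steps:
$w{\left(B \right)} = -2 + 4 B^{2}$ ($w{\left(B \right)} = -2 + 4 B B = -2 + 4 B^{2}$)
$w{\left(0 \right)} \left(27 - 2\right) \left(-2\right) 3 \cdot 0 = \left(-2 + 4 \cdot 0^{2}\right) \left(27 - 2\right) \left(-2\right) 3 \cdot 0 = \left(-2 + 4 \cdot 0\right) \left(27 - 2\right) \left(\left(-6\right) 0\right) = \left(-2 + 0\right) 25 \cdot 0 = \left(-2\right) 25 \cdot 0 = \left(-50\right) 0 = 0$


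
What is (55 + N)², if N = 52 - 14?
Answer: 8649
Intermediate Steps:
N = 38
(55 + N)² = (55 + 38)² = 93² = 8649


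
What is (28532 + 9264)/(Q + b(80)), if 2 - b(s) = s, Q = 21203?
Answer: 37796/21125 ≈ 1.7892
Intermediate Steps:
b(s) = 2 - s
(28532 + 9264)/(Q + b(80)) = (28532 + 9264)/(21203 + (2 - 1*80)) = 37796/(21203 + (2 - 80)) = 37796/(21203 - 78) = 37796/21125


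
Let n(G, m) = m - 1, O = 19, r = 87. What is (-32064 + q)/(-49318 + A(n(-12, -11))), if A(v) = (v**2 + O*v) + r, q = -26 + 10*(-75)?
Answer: 6568/9863 ≈ 0.66592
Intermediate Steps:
n(G, m) = -1 + m
q = -776 (q = -26 - 750 = -776)
A(v) = 87 + v**2 + 19*v (A(v) = (v**2 + 19*v) + 87 = 87 + v**2 + 19*v)
(-32064 + q)/(-49318 + A(n(-12, -11))) = (-32064 - 776)/(-49318 + (87 + (-1 - 11)**2 + 19*(-1 - 11))) = -32840/(-49318 + (87 + (-12)**2 + 19*(-12))) = -32840/(-49318 + (87 + 144 - 228)) = -32840/(-49318 + 3) = -32840/(-49315) = -32840*(-1/49315) = 6568/9863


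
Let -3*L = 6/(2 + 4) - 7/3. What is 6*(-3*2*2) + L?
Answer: -644/9 ≈ -71.556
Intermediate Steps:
L = 4/9 (L = -(6/(2 + 4) - 7/3)/3 = -(6/6 - 7*⅓)/3 = -(6*(⅙) - 7/3)/3 = -(1 - 7/3)/3 = -⅓*(-4/3) = 4/9 ≈ 0.44444)
6*(-3*2*2) + L = 6*(-3*2*2) + 4/9 = 6*(-6*2) + 4/9 = 6*(-12) + 4/9 = -72 + 4/9 = -644/9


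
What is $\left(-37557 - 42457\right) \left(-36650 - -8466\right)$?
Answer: $2255114576$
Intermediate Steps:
$\left(-37557 - 42457\right) \left(-36650 - -8466\right) = - 80014 \left(-36650 + \left(-48 + 8514\right)\right) = - 80014 \left(-36650 + 8466\right) = \left(-80014\right) \left(-28184\right) = 2255114576$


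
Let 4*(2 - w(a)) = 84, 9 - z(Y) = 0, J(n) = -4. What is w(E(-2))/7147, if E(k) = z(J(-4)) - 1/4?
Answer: -19/7147 ≈ -0.0026585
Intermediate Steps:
z(Y) = 9 (z(Y) = 9 - 1*0 = 9 + 0 = 9)
E(k) = 35/4 (E(k) = 9 - 1/4 = 9 - 1*¼ = 9 - ¼ = 35/4)
w(a) = -19 (w(a) = 2 - ¼*84 = 2 - 21 = -19)
w(E(-2))/7147 = -19/7147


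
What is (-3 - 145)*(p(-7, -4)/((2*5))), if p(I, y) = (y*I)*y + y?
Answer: 8584/5 ≈ 1716.8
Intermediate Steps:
p(I, y) = y + I*y**2 (p(I, y) = (I*y)*y + y = I*y**2 + y = y + I*y**2)
(-3 - 145)*(p(-7, -4)/((2*5))) = (-3 - 145)*((-4*(1 - 7*(-4)))/((2*5))) = -148*(-4*(1 + 28))/10 = -148*(-4*29)/10 = -(-17168)/10 = -148*(-58/5) = 8584/5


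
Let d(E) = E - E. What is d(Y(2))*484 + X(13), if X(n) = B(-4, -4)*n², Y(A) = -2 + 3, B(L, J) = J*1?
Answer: -676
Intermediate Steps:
B(L, J) = J
Y(A) = 1
d(E) = 0
X(n) = -4*n²
d(Y(2))*484 + X(13) = 0*484 - 4*13² = 0 - 4*169 = 0 - 676 = -676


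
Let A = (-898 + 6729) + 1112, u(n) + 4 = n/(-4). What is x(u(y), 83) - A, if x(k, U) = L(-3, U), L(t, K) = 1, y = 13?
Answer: -6942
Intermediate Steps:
u(n) = -4 - n/4 (u(n) = -4 + n/(-4) = -4 + n*(-1/4) = -4 - n/4)
A = 6943 (A = 5831 + 1112 = 6943)
x(k, U) = 1
x(u(y), 83) - A = 1 - 1*6943 = 1 - 6943 = -6942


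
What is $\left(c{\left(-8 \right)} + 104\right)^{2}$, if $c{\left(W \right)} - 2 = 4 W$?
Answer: $5476$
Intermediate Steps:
$c{\left(W \right)} = 2 + 4 W$
$\left(c{\left(-8 \right)} + 104\right)^{2} = \left(\left(2 + 4 \left(-8\right)\right) + 104\right)^{2} = \left(\left(2 - 32\right) + 104\right)^{2} = \left(-30 + 104\right)^{2} = 74^{2} = 5476$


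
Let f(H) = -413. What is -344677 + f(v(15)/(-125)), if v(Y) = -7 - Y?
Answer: -345090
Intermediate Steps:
-344677 + f(v(15)/(-125)) = -344677 - 413 = -345090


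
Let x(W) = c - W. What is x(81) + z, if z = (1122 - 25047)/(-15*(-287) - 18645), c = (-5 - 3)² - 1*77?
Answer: -88269/956 ≈ -92.332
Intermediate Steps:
c = -13 (c = (-8)² - 77 = 64 - 77 = -13)
z = 1595/956 (z = -23925/(4305 - 18645) = -23925/(-14340) = -23925*(-1/14340) = 1595/956 ≈ 1.6684)
x(W) = -13 - W
x(81) + z = (-13 - 1*81) + 1595/956 = (-13 - 81) + 1595/956 = -94 + 1595/956 = -88269/956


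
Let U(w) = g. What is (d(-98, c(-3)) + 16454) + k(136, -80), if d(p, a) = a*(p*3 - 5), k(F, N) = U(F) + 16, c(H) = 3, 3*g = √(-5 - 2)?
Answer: 15573 + I*√7/3 ≈ 15573.0 + 0.88192*I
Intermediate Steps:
g = I*√7/3 (g = √(-5 - 2)/3 = √(-7)/3 = (I*√7)/3 = I*√7/3 ≈ 0.88192*I)
U(w) = I*√7/3
k(F, N) = 16 + I*√7/3 (k(F, N) = I*√7/3 + 16 = 16 + I*√7/3)
d(p, a) = a*(-5 + 3*p) (d(p, a) = a*(3*p - 5) = a*(-5 + 3*p))
(d(-98, c(-3)) + 16454) + k(136, -80) = (3*(-5 + 3*(-98)) + 16454) + (16 + I*√7/3) = (3*(-5 - 294) + 16454) + (16 + I*√7/3) = (3*(-299) + 16454) + (16 + I*√7/3) = (-897 + 16454) + (16 + I*√7/3) = 15557 + (16 + I*√7/3) = 15573 + I*√7/3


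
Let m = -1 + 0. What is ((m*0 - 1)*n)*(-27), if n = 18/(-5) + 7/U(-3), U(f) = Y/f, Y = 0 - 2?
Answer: 1863/10 ≈ 186.30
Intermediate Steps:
Y = -2
m = -1
U(f) = -2/f
n = 69/10 (n = 18/(-5) + 7/((-2/(-3))) = 18*(-⅕) + 7/((-2*(-⅓))) = -18/5 + 7/(⅔) = -18/5 + 7*(3/2) = -18/5 + 21/2 = 69/10 ≈ 6.9000)
((m*0 - 1)*n)*(-27) = ((-1*0 - 1)*(69/10))*(-27) = ((0 - 1)*(69/10))*(-27) = -1*69/10*(-27) = -69/10*(-27) = 1863/10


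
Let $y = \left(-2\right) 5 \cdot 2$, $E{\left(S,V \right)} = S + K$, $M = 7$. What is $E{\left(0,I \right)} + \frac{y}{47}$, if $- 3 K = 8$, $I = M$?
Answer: $- \frac{436}{141} \approx -3.0922$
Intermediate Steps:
$I = 7$
$K = - \frac{8}{3}$ ($K = \left(- \frac{1}{3}\right) 8 = - \frac{8}{3} \approx -2.6667$)
$E{\left(S,V \right)} = - \frac{8}{3} + S$ ($E{\left(S,V \right)} = S - \frac{8}{3} = - \frac{8}{3} + S$)
$y = -20$ ($y = \left(-10\right) 2 = -20$)
$E{\left(0,I \right)} + \frac{y}{47} = \left(- \frac{8}{3} + 0\right) - \frac{20}{47} = - \frac{8}{3} - \frac{20}{47} = - \frac{436}{141}$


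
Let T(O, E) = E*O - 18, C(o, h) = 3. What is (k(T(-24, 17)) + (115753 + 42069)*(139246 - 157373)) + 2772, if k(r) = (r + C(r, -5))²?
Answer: -2860657693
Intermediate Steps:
T(O, E) = -18 + E*O
k(r) = (3 + r)² (k(r) = (r + 3)² = (3 + r)²)
(k(T(-24, 17)) + (115753 + 42069)*(139246 - 157373)) + 2772 = ((3 + (-18 + 17*(-24)))² + (115753 + 42069)*(139246 - 157373)) + 2772 = ((3 + (-18 - 408))² + 157822*(-18127)) + 2772 = ((3 - 426)² - 2860839394) + 2772 = ((-423)² - 2860839394) + 2772 = (178929 - 2860839394) + 2772 = -2860660465 + 2772 = -2860657693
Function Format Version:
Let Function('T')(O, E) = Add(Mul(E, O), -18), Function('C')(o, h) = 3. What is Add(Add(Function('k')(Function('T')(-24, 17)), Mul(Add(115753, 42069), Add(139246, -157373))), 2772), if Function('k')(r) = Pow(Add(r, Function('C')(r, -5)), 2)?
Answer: -2860657693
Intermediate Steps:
Function('T')(O, E) = Add(-18, Mul(E, O))
Function('k')(r) = Pow(Add(3, r), 2) (Function('k')(r) = Pow(Add(r, 3), 2) = Pow(Add(3, r), 2))
Add(Add(Function('k')(Function('T')(-24, 17)), Mul(Add(115753, 42069), Add(139246, -157373))), 2772) = Add(Add(Pow(Add(3, Add(-18, Mul(17, -24))), 2), Mul(Add(115753, 42069), Add(139246, -157373))), 2772) = Add(Add(Pow(Add(3, Add(-18, -408)), 2), Mul(157822, -18127)), 2772) = Add(Add(Pow(Add(3, -426), 2), -2860839394), 2772) = Add(Add(Pow(-423, 2), -2860839394), 2772) = Add(Add(178929, -2860839394), 2772) = Add(-2860660465, 2772) = -2860657693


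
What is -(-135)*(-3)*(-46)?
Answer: 18630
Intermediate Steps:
-(-135)*(-3)*(-46) = -9*45*(-46) = -405*(-46) = 18630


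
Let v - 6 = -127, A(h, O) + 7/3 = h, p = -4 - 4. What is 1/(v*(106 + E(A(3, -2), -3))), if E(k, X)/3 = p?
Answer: -1/9922 ≈ -0.00010079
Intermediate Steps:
p = -8
A(h, O) = -7/3 + h
E(k, X) = -24 (E(k, X) = 3*(-8) = -24)
v = -121 (v = 6 - 127 = -121)
1/(v*(106 + E(A(3, -2), -3))) = 1/(-121*(106 - 24)) = 1/(-121*82) = 1/(-9922) = -1/9922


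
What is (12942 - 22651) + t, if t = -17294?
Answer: -27003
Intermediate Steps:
(12942 - 22651) + t = (12942 - 22651) - 17294 = -9709 - 17294 = -27003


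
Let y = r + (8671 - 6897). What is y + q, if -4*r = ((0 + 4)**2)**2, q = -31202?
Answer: -29492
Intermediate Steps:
r = -64 (r = -(0 + 4)**4/4 = -(4**2)**2/4 = -1/4*16**2 = -1/4*256 = -64)
y = 1710 (y = -64 + (8671 - 6897) = -64 + 1774 = 1710)
y + q = 1710 - 31202 = -29492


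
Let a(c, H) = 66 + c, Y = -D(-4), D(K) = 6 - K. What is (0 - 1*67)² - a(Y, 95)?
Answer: 4433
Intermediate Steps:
Y = -10 (Y = -(6 - 1*(-4)) = -(6 + 4) = -1*10 = -10)
(0 - 1*67)² - a(Y, 95) = (0 - 1*67)² - (66 - 10) = (0 - 67)² - 1*56 = (-67)² - 56 = 4489 - 56 = 4433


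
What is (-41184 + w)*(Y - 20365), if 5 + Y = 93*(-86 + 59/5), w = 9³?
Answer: 1103232123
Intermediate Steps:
w = 729
Y = -34528/5 (Y = -5 + 93*(-86 + 59/5) = -5 + 93*(-371/5) = -5 - 34503/5 = -34528/5 ≈ -6905.6)
(-41184 + w)*(Y - 20365) = (-41184 + 729)*(-34528/5 - 20365) = -40455*(-136353/5) = 1103232123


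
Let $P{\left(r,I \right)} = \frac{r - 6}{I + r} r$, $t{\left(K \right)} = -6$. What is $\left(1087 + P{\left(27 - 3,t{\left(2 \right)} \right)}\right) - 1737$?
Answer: $-626$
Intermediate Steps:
$P{\left(r,I \right)} = \frac{r \left(-6 + r\right)}{I + r}$ ($P{\left(r,I \right)} = \frac{-6 + r}{I + r} r = \frac{r \left(-6 + r\right)}{I + r}$)
$\left(1087 + P{\left(27 - 3,t{\left(2 \right)} \right)}\right) - 1737 = \left(1087 + \frac{\left(27 - 3\right) \left(-6 + \left(27 - 3\right)\right)}{-6 + \left(27 - 3\right)}\right) - 1737 = \left(1087 + \frac{24 \left(-6 + 24\right)}{-6 + 24}\right) - 1737 = \left(1087 + 24 \cdot \frac{1}{18} \cdot 18\right) - 1737 = \left(1087 + 24\right) - 1737 = 1111 - 1737 = -626$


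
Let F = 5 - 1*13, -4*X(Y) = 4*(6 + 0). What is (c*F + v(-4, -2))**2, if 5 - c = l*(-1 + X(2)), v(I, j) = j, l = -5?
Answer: 56644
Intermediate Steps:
X(Y) = -6 (X(Y) = -(6 + 0) = -6)
F = -8 (F = 5 - 13 = -8)
c = -30 (c = 5 - (-5)*(-1 - 6) = 5 - (-5)*(-7) = 5 - 1*35 = 5 - 35 = -30)
(c*F + v(-4, -2))**2 = (-30*(-8) - 2)**2 = (240 - 2)**2 = 238**2 = 56644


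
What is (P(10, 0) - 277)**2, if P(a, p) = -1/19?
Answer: 27709696/361 ≈ 76758.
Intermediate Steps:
P(a, p) = -1/19 (P(a, p) = -1*1/19 = -1/19)
(P(10, 0) - 277)**2 = (-1/19 - 277)**2 = (-5264/19)**2 = 27709696/361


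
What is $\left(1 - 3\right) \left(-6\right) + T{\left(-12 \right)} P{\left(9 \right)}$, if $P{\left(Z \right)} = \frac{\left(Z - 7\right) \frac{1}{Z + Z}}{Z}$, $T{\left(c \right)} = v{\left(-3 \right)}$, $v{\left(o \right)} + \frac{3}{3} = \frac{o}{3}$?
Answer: $\frac{970}{81} \approx 11.975$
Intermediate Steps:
$v{\left(o \right)} = -1 + \frac{o}{3}$
$T{\left(c \right)} = -2$ ($T{\left(c \right)} = -1 + \frac{1}{3} \left(-3\right) = -1 - 1 = -2$)
$P{\left(Z \right)} = \frac{-7 + Z}{2 Z^{2}}$ ($P{\left(Z \right)} = \frac{\left(-7 + Z\right) \frac{1}{2 Z}}{Z} = \frac{\frac{1}{2} \frac{1}{Z} \left(-7 + Z\right)}{Z} = \frac{-7 + Z}{2 Z^{2}}$)
$\left(1 - 3\right) \left(-6\right) + T{\left(-12 \right)} P{\left(9 \right)} = \left(1 - 3\right) \left(-6\right) - 2 \frac{-7 + 9}{2 \cdot 81} = \left(-2\right) \left(-6\right) - 2 \cdot \frac{1}{2} \cdot \frac{1}{81} \cdot 2 = 12 - \frac{2}{81} = \frac{970}{81}$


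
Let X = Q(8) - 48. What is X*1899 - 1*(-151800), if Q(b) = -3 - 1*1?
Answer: 53052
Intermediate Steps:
Q(b) = -4 (Q(b) = -3 - 1 = -4)
X = -52 (X = -4 - 48 = -52)
X*1899 - 1*(-151800) = -52*1899 - 1*(-151800) = -98748 + 151800 = 53052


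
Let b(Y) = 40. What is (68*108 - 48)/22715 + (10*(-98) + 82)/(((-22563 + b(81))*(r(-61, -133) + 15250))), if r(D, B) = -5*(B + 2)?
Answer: 522730836862/1627431235045 ≈ 0.32120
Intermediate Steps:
r(D, B) = -10 - 5*B (r(D, B) = -5*(2 + B) = -10 - 5*B)
(68*108 - 48)/22715 + (10*(-98) + 82)/(((-22563 + b(81))*(r(-61, -133) + 15250))) = (68*108 - 48)/22715 + (10*(-98) + 82)/(((-22563 + 40)*((-10 - 5*(-133)) + 15250))) = (7344 - 48)*(1/22715) + (-980 + 82)/((-22523*((-10 + 665) + 15250))) = 7296*(1/22715) - 898*(-1/(22523*(655 + 15250))) = 7296/22715 - 898/((-22523*15905)) = 7296/22715 - 898/(-358228315) = 7296/22715 - 898*(-1/358228315) = 7296/22715 + 898/358228315 = 522730836862/1627431235045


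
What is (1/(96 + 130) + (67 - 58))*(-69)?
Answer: -140415/226 ≈ -621.31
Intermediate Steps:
(1/(96 + 130) + (67 - 58))*(-69) = (1/226 + 9)*(-69) = (2035/226)*(-69) = -140415/226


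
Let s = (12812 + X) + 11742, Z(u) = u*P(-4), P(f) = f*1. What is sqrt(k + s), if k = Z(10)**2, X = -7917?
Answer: sqrt(18237) ≈ 135.04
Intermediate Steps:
P(f) = f
Z(u) = -4*u (Z(u) = u*(-4) = -4*u)
s = 16637 (s = (12812 - 7917) + 11742 = 4895 + 11742 = 16637)
k = 1600 (k = (-4*10)**2 = (-40)**2 = 1600)
sqrt(k + s) = sqrt(1600 + 16637) = sqrt(18237)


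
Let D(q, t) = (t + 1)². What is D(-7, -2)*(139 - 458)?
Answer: -319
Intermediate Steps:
D(q, t) = (1 + t)²
D(-7, -2)*(139 - 458) = (1 - 2)²*(139 - 458) = (-1)²*(-319) = 1*(-319) = -319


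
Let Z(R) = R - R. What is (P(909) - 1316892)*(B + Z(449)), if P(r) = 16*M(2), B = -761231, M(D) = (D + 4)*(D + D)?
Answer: 1002166701348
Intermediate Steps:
M(D) = 2*D*(4 + D) (M(D) = (4 + D)*(2*D) = 2*D*(4 + D))
Z(R) = 0
P(r) = 384 (P(r) = 16*(2*2*(4 + 2)) = 16*(2*2*6) = 16*24 = 384)
(P(909) - 1316892)*(B + Z(449)) = (384 - 1316892)*(-761231 + 0) = -1316508*(-761231) = 1002166701348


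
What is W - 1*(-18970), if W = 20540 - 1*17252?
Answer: 22258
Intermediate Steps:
W = 3288 (W = 20540 - 17252 = 3288)
W - 1*(-18970) = 3288 - 1*(-18970) = 3288 + 18970 = 22258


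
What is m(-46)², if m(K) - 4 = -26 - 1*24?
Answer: 2116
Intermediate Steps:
m(K) = -46 (m(K) = 4 + (-26 - 1*24) = 4 + (-26 - 24) = 4 - 50 = -46)
m(-46)² = (-46)² = 2116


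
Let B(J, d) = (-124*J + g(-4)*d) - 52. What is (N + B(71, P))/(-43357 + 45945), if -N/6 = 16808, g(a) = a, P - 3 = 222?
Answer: -27651/647 ≈ -42.737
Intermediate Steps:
P = 225 (P = 3 + 222 = 225)
N = -100848 (N = -6*16808 = -100848)
B(J, d) = -52 - 124*J - 4*d (B(J, d) = (-124*J - 4*d) - 52 = -52 - 124*J - 4*d)
(N + B(71, P))/(-43357 + 45945) = (-100848 + (-52 - 124*71 - 4*225))/(-43357 + 45945) = (-100848 + (-52 - 8804 - 900))/2588 = (-100848 - 9756)*(1/2588) = -110604*1/2588 = -27651/647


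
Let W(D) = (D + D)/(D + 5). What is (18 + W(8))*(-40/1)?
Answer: -10000/13 ≈ -769.23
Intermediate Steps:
W(D) = 2*D/(5 + D) (W(D) = (2*D)/(5 + D) = 2*D/(5 + D))
(18 + W(8))*(-40/1) = (18 + 2*8/(5 + 8))*(-40/1) = (18 + 2*8/13)*(-40/1) = (18 + 2*8*(1/13))*(-40/1) = (18 + 16/13)*(-40*1) = (250/13)*(-40) = -10000/13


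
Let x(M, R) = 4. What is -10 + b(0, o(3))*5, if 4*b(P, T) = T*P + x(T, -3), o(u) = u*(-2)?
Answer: -5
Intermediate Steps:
o(u) = -2*u
b(P, T) = 1 + P*T/4 (b(P, T) = (T*P + 4)/4 = (P*T + 4)/4 = (4 + P*T)/4 = 1 + P*T/4)
-10 + b(0, o(3))*5 = -10 + (1 + (¼)*0*(-2*3))*5 = -10 + (1 + (¼)*0*(-6))*5 = -10 + (1 + 0)*5 = -10 + 1*5 = -10 + 5 = -5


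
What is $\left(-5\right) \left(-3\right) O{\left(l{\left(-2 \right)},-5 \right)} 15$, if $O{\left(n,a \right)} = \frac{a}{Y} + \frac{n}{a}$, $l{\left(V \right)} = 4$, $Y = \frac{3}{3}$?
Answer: $-1305$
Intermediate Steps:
$Y = 1$ ($Y = 3 \cdot \frac{1}{3} = 1$)
$O{\left(n,a \right)} = a + \frac{n}{a}$ ($O{\left(n,a \right)} = \frac{a}{1} + \frac{n}{a} = a 1 + \frac{n}{a} = a + \frac{n}{a}$)
$\left(-5\right) \left(-3\right) O{\left(l{\left(-2 \right)},-5 \right)} 15 = \left(-5\right) \left(-3\right) \left(-5 + \frac{4}{-5}\right) 15 = 15 \left(-5 + 4 \left(- \frac{1}{5}\right)\right) 15 = 15 \left(-5 - \frac{4}{5}\right) 15 = 15 \left(- \frac{29}{5}\right) 15 = \left(-87\right) 15 = -1305$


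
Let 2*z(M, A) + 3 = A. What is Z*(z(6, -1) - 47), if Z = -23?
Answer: 1127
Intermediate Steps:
z(M, A) = -3/2 + A/2
Z*(z(6, -1) - 47) = -23*((-3/2 + (1/2)*(-1)) - 47) = -23*((-3/2 - 1/2) - 47) = -23*(-2 - 47) = -23*(-49) = 1127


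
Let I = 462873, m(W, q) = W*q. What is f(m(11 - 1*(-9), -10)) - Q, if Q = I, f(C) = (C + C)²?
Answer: -302873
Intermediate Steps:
f(C) = 4*C² (f(C) = (2*C)² = 4*C²)
Q = 462873
f(m(11 - 1*(-9), -10)) - Q = 4*((11 - 1*(-9))*(-10))² - 1*462873 = 4*((11 + 9)*(-10))² - 462873 = 4*(20*(-10))² - 462873 = 4*(-200)² - 462873 = 4*40000 - 462873 = 160000 - 462873 = -302873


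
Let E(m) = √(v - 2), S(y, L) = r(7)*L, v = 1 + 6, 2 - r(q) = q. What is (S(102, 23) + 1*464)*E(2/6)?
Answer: 349*√5 ≈ 780.39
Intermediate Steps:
r(q) = 2 - q
v = 7
S(y, L) = -5*L (S(y, L) = (2 - 1*7)*L = (2 - 7)*L = -5*L)
E(m) = √5 (E(m) = √(7 - 2) = √5)
(S(102, 23) + 1*464)*E(2/6) = (-5*23 + 1*464)*√5 = (-115 + 464)*√5 = 349*√5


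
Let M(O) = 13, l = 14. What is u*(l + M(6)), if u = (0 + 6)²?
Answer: 972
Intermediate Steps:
u = 36 (u = 6² = 36)
u*(l + M(6)) = 36*(14 + 13) = 36*27 = 972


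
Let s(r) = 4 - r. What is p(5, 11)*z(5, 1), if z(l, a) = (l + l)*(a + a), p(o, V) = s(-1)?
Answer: 100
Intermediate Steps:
p(o, V) = 5 (p(o, V) = 4 - 1*(-1) = 4 + 1 = 5)
z(l, a) = 4*a*l (z(l, a) = (2*l)*(2*a) = 4*a*l)
p(5, 11)*z(5, 1) = 5*(4*1*5) = 5*20 = 100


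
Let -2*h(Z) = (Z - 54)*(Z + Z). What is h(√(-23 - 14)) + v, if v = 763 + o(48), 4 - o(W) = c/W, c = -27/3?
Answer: 12867/16 + 54*I*√37 ≈ 804.19 + 328.47*I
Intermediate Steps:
c = -9 (c = -27*⅓ = -9)
o(W) = 4 + 9/W (o(W) = 4 - (-9)/W = 4 + 9/W)
v = 12275/16 (v = 763 + (4 + 9/48) = 763 + (4 + 9*(1/48)) = 763 + (4 + 3/16) = 763 + 67/16 = 12275/16 ≈ 767.19)
h(Z) = -Z*(-54 + Z) (h(Z) = -(Z - 54)*(Z + Z)/2 = -(-54 + Z)*2*Z/2 = -Z*(-54 + Z))
h(√(-23 - 14)) + v = √(-23 - 14)*(54 - √(-23 - 14)) + 12275/16 = √(-37)*(54 - √(-37)) + 12275/16 = (I*√37)*(54 - I*√37) + 12275/16 = I*√37*(54 - I*√37) + 12275/16 = 12275/16 + I*√37*(54 - I*√37)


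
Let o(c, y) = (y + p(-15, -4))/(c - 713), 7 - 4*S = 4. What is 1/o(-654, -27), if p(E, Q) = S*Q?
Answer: 1367/30 ≈ 45.567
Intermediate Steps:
S = ¾ (S = 7/4 - ¼*4 = 7/4 - 1 = ¾ ≈ 0.75000)
p(E, Q) = 3*Q/4
o(c, y) = (-3 + y)/(-713 + c) (o(c, y) = (y + (¾)*(-4))/(c - 713) = (y - 3)/(-713 + c) = (-3 + y)/(-713 + c))
1/o(-654, -27) = 1/((-3 - 27)/(-713 - 654)) = 1/(-30/(-1367)) = 1/(-1/1367*(-30)) = 1/(30/1367) = 1367/30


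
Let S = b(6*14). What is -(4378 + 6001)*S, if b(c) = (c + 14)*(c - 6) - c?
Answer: -78465240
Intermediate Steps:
b(c) = -c + (-6 + c)*(14 + c) (b(c) = (14 + c)*(-6 + c) - c = (-6 + c)*(14 + c) - c = -c + (-6 + c)*(14 + c))
S = 7560 (S = -84 + (6*14)² + 7*(6*14) = -84 + 84² + 7*84 = -84 + 7056 + 588 = 7560)
-(4378 + 6001)*S = -(4378 + 6001)*7560 = -10379*7560 = -1*78465240 = -78465240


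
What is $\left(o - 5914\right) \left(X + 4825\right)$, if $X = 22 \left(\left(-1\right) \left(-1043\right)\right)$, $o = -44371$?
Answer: $-1396464735$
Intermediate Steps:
$X = 22946$ ($X = 22 \cdot 1043 = 22946$)
$\left(o - 5914\right) \left(X + 4825\right) = \left(-44371 - 5914\right) \left(22946 + 4825\right) = \left(-50285\right) 27771 = -1396464735$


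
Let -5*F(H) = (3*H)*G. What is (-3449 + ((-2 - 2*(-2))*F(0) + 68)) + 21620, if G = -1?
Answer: 18239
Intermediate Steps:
F(H) = 3*H/5 (F(H) = -3*H*(-1)/5 = -(-3)*H/5 = 3*H/5)
(-3449 + ((-2 - 2*(-2))*F(0) + 68)) + 21620 = (-3449 + ((-2 - 2*(-2))*((3/5)*0) + 68)) + 21620 = (-3449 + ((-2 + 4)*0 + 68)) + 21620 = (-3449 + (2*0 + 68)) + 21620 = (-3449 + (0 + 68)) + 21620 = (-3449 + 68) + 21620 = -3381 + 21620 = 18239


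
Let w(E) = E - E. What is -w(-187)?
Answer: 0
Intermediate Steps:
w(E) = 0
-w(-187) = -1*0 = 0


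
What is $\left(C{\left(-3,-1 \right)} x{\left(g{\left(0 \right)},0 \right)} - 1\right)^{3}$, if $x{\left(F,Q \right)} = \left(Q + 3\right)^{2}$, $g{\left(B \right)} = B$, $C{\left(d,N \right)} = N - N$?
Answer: $-1$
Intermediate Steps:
$C{\left(d,N \right)} = 0$
$x{\left(F,Q \right)} = \left(3 + Q\right)^{2}$
$\left(C{\left(-3,-1 \right)} x{\left(g{\left(0 \right)},0 \right)} - 1\right)^{3} = \left(0 \left(3 + 0\right)^{2} - 1\right)^{3} = \left(0 \cdot 3^{2} - 1\right)^{3} = \left(0 \cdot 9 - 1\right)^{3} = \left(0 - 1\right)^{3} = \left(-1\right)^{3} = -1$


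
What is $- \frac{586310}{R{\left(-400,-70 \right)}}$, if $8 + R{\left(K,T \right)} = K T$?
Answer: $- \frac{293155}{13996} \approx -20.946$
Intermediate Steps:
$R{\left(K,T \right)} = -8 + K T$
$- \frac{586310}{R{\left(-400,-70 \right)}} = - \frac{586310}{-8 - -28000} = - \frac{586310}{-8 + 28000} = - \frac{586310}{27992} = \left(-586310\right) \frac{1}{27992} = - \frac{293155}{13996}$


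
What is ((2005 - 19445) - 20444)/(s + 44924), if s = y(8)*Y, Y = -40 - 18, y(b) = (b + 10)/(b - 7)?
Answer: -9471/10970 ≈ -0.86335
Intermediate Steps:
y(b) = (10 + b)/(-7 + b)
Y = -58
s = -1044 (s = ((10 + 8)/(-7 + 8))*(-58) = (18/1)*(-58) = (1*18)*(-58) = 18*(-58) = -1044)
((2005 - 19445) - 20444)/(s + 44924) = ((2005 - 19445) - 20444)/(-1044 + 44924) = (-17440 - 20444)/43880 = -37884*1/43880 = -9471/10970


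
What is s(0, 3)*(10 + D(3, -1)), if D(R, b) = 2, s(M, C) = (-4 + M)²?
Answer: 192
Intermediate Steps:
s(0, 3)*(10 + D(3, -1)) = (-4 + 0)²*(10 + 2) = (-4)²*12 = 16*12 = 192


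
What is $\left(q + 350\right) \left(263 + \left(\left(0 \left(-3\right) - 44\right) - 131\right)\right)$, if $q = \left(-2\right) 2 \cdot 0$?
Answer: $30800$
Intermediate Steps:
$q = 0$ ($q = \left(-4\right) 0 = 0$)
$\left(q + 350\right) \left(263 + \left(\left(0 \left(-3\right) - 44\right) - 131\right)\right) = \left(0 + 350\right) \left(263 + \left(\left(0 \left(-3\right) - 44\right) - 131\right)\right) = 350 \left(263 + \left(\left(0 - 44\right) - 131\right)\right) = 350 \left(263 - 175\right) = 350 \cdot 88 = 30800$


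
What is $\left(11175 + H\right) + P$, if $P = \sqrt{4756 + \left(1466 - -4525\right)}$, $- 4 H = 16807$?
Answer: $\frac{27893}{4} + \sqrt{10747} \approx 7076.9$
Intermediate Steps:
$H = - \frac{16807}{4}$ ($H = \left(- \frac{1}{4}\right) 16807 = - \frac{16807}{4} \approx -4201.8$)
$P = \sqrt{10747}$ ($P = \sqrt{4756 + \left(1466 + 4525\right)} = \sqrt{4756 + 5991} = \sqrt{10747} \approx 103.67$)
$\left(11175 + H\right) + P = \left(11175 - \frac{16807}{4}\right) + \sqrt{10747} = \frac{27893}{4} + \sqrt{10747}$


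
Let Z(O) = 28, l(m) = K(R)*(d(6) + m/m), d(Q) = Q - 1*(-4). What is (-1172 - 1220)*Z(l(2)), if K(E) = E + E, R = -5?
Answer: -66976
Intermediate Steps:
d(Q) = 4 + Q (d(Q) = Q + 4 = 4 + Q)
K(E) = 2*E
l(m) = -110 (l(m) = (2*(-5))*((4 + 6) + m/m) = -10*(10 + 1) = -10*11 = -110)
(-1172 - 1220)*Z(l(2)) = (-1172 - 1220)*28 = -2392*28 = -66976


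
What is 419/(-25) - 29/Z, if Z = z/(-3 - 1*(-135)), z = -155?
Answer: 6151/775 ≈ 7.9368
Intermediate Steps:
Z = -155/132 (Z = -155/(-3 - 1*(-135)) = -155/(-3 + 135) = -155/132 ≈ -1.1742)
419/(-25) - 29/Z = 419/(-25) - 29/(-155/132) = 419*(-1/25) - 29*(-132/155) = -419/25 + 3828/155 = 6151/775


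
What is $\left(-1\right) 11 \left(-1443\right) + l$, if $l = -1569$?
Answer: $14304$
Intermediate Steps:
$\left(-1\right) 11 \left(-1443\right) + l = \left(-1\right) 11 \left(-1443\right) - 1569 = \left(-11\right) \left(-1443\right) - 1569 = 15873 - 1569 = 14304$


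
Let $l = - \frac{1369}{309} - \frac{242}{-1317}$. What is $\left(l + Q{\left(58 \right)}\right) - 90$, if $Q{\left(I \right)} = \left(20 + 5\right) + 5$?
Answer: $- \frac{8715125}{135651} \approx -64.247$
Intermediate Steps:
$Q{\left(I \right)} = 30$ ($Q{\left(I \right)} = 25 + 5 = 30$)
$l = - \frac{576065}{135651}$ ($l = \left(-1369\right) \frac{1}{309} - - \frac{242}{1317} = - \frac{1369}{309} + \frac{242}{1317} = - \frac{576065}{135651} \approx -4.2467$)
$\left(l + Q{\left(58 \right)}\right) - 90 = \left(- \frac{576065}{135651} + 30\right) - 90 = \frac{3493465}{135651} - 90 = - \frac{8715125}{135651}$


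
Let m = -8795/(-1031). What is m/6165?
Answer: 1759/1271223 ≈ 0.0013837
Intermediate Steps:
m = 8795/1031 (m = -8795*(-1/1031) = 8795/1031 ≈ 8.5305)
m/6165 = (8795/1031)/6165 = (8795/1031)*(1/6165) = 1759/1271223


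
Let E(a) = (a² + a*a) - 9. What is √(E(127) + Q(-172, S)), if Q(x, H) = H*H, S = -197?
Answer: √71058 ≈ 266.57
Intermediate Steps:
Q(x, H) = H²
E(a) = -9 + 2*a² (E(a) = (a² + a²) - 9 = 2*a² - 9 = -9 + 2*a²)
√(E(127) + Q(-172, S)) = √((-9 + 2*127²) + (-197)²) = √((-9 + 2*16129) + 38809) = √((-9 + 32258) + 38809) = √(32249 + 38809) = √71058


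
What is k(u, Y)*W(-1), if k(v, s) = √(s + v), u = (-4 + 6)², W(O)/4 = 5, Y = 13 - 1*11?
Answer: 20*√6 ≈ 48.990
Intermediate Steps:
Y = 2 (Y = 13 - 11 = 2)
W(O) = 20 (W(O) = 4*5 = 20)
u = 4 (u = 2² = 4)
k(u, Y)*W(-1) = √(2 + 4)*20 = √6*20 = 20*√6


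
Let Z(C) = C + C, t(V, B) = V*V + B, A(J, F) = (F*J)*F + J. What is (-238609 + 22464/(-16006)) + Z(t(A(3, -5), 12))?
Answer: -1812026483/8003 ≈ -2.2642e+5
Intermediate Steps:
A(J, F) = J + J*F² (A(J, F) = J*F² + J = J + J*F²)
t(V, B) = B + V² (t(V, B) = V² + B = B + V²)
Z(C) = 2*C
(-238609 + 22464/(-16006)) + Z(t(A(3, -5), 12)) = (-238609 + 22464/(-16006)) + 2*(12 + (3*(1 + (-5)²))²) = (-238609 + 22464*(-1/16006)) + 2*(12 + (3*(1 + 25))²) = (-238609 - 11232/8003) + 2*(12 + (3*26)²) = -1909599059/8003 + 2*(12 + 78²) = -1909599059/8003 + 2*(12 + 6084) = -1909599059/8003 + 2*6096 = -1909599059/8003 + 12192 = -1812026483/8003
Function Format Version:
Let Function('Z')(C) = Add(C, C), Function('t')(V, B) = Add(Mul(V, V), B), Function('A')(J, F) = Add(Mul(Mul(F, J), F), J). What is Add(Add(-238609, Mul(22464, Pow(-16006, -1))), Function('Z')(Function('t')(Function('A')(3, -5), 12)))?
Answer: Rational(-1812026483, 8003) ≈ -2.2642e+5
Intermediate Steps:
Function('A')(J, F) = Add(J, Mul(J, Pow(F, 2))) (Function('A')(J, F) = Add(Mul(J, Pow(F, 2)), J) = Add(J, Mul(J, Pow(F, 2))))
Function('t')(V, B) = Add(B, Pow(V, 2)) (Function('t')(V, B) = Add(Pow(V, 2), B) = Add(B, Pow(V, 2)))
Function('Z')(C) = Mul(2, C)
Add(Add(-238609, Mul(22464, Pow(-16006, -1))), Function('Z')(Function('t')(Function('A')(3, -5), 12))) = Add(Add(-238609, Mul(22464, Pow(-16006, -1))), Mul(2, Add(12, Pow(Mul(3, Add(1, Pow(-5, 2))), 2)))) = Add(Add(-238609, Mul(22464, Rational(-1, 16006))), Mul(2, Add(12, Pow(Mul(3, Add(1, 25)), 2)))) = Add(Add(-238609, Rational(-11232, 8003)), Mul(2, Add(12, Pow(Mul(3, 26), 2)))) = Add(Rational(-1909599059, 8003), Mul(2, Add(12, Pow(78, 2)))) = Add(Rational(-1909599059, 8003), Mul(2, Add(12, 6084))) = Add(Rational(-1909599059, 8003), Mul(2, 6096)) = Add(Rational(-1909599059, 8003), 12192) = Rational(-1812026483, 8003)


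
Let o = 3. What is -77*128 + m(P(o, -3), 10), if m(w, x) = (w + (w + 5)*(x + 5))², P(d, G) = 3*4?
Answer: 61433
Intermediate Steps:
P(d, G) = 12
m(w, x) = (w + (5 + w)*(5 + x))²
-77*128 + m(P(o, -3), 10) = -77*128 + (25 + 5*10 + 6*12 + 12*10)² = -9856 + (25 + 50 + 72 + 120)² = -9856 + 267² = -9856 + 71289 = 61433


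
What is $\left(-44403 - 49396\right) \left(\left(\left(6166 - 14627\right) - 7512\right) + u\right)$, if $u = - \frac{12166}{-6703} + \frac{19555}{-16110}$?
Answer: $\frac{32356617121794401}{21597066} \approx 1.4982 \cdot 10^{9}$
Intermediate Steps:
$u = \frac{12983419}{21597066}$ ($u = \left(-12166\right) \left(- \frac{1}{6703}\right) + 19555 \left(- \frac{1}{16110}\right) = \frac{12166}{6703} - \frac{3911}{3222} = \frac{12983419}{21597066} \approx 0.60117$)
$\left(-44403 - 49396\right) \left(\left(\left(6166 - 14627\right) - 7512\right) + u\right) = \left(-44403 - 49396\right) \left(\left(\left(6166 - 14627\right) - 7512\right) + \frac{12983419}{21597066}\right) = - 93799 \left(\left(-8461 - 7512\right) + \frac{12983419}{21597066}\right) = - 93799 \left(-15973 + \frac{12983419}{21597066}\right) = \left(-93799\right) \left(- \frac{344956951799}{21597066}\right) = \frac{32356617121794401}{21597066}$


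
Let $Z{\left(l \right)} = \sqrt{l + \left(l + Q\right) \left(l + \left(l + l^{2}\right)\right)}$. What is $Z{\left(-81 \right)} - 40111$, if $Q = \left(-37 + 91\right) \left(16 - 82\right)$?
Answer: $-40111 + 18 i \sqrt{71989} \approx -40111.0 + 4829.5 i$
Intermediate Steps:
$Q = -3564$ ($Q = 54 \left(-66\right) = -3564$)
$Z{\left(l \right)} = \sqrt{l + \left(-3564 + l\right) \left(l^{2} + 2 l\right)}$ ($Z{\left(l \right)} = \sqrt{l + \left(l - 3564\right) \left(l + \left(l + l^{2}\right)\right)} = \sqrt{l + \left(-3564 + l\right) \left(l^{2} + 2 l\right)}$)
$Z{\left(-81 \right)} - 40111 = \sqrt{- 81 \left(-7127 + \left(-81\right)^{2} - -288522\right)} - 40111 = \sqrt{- 81 \left(-7127 + 6561 + 288522\right)} - 40111 = \sqrt{\left(-81\right) 287956} - 40111 = \sqrt{-23324436} - 40111 = 18 i \sqrt{71989} - 40111 = -40111 + 18 i \sqrt{71989}$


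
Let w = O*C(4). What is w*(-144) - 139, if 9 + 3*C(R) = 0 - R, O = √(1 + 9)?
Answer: -139 + 624*√10 ≈ 1834.3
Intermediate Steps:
O = √10 ≈ 3.1623
C(R) = -3 - R/3 (C(R) = -3 + (0 - R)/3 = -3 + (-R)/3 = -3 - R/3)
w = -13*√10/3 (w = √10*(-3 - ⅓*4) = √10*(-3 - 4/3) = √10*(-13/3) = -13*√10/3 ≈ -13.703)
w*(-144) - 139 = -13*√10/3*(-144) - 139 = 624*√10 - 139 = -139 + 624*√10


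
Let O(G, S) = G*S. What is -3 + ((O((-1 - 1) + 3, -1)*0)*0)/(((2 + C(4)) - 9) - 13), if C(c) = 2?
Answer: -3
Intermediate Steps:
-3 + ((O((-1 - 1) + 3, -1)*0)*0)/(((2 + C(4)) - 9) - 13) = -3 + (((((-1 - 1) + 3)*(-1))*0)*0)/(((2 + 2) - 9) - 13) = -3 + ((((-2 + 3)*(-1))*0)*0)/((4 - 9) - 13) = -3 + (((1*(-1))*0)*0)/(-5 - 13) = -3 + (-1*0*0)/(-18) = -3 + (0*0)*(-1/18) = -3 + 0*(-1/18) = -3 + 0 = -3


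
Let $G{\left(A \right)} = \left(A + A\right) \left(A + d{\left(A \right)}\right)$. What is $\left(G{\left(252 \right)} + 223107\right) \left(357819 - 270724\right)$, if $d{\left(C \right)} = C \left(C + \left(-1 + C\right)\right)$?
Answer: $5594559431205$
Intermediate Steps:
$d{\left(C \right)} = C \left(-1 + 2 C\right)$
$G{\left(A \right)} = 2 A \left(A + A \left(-1 + 2 A\right)\right)$ ($G{\left(A \right)} = \left(A + A\right) \left(A + A \left(-1 + 2 A\right)\right) = 2 A \left(A + A \left(-1 + 2 A\right)\right)$)
$\left(G{\left(252 \right)} + 223107\right) \left(357819 - 270724\right) = \left(4 \cdot 252^{3} + 223107\right) \left(357819 - 270724\right) = \left(4 \cdot 16003008 + 223107\right) 87095 = \left(64012032 + 223107\right) 87095 = 64235139 \cdot 87095 = 5594559431205$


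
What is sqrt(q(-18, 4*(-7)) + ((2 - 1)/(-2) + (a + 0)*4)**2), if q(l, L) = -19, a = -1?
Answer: sqrt(5)/2 ≈ 1.1180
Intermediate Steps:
sqrt(q(-18, 4*(-7)) + ((2 - 1)/(-2) + (a + 0)*4)**2) = sqrt(-19 + ((2 - 1)/(-2) + (-1 + 0)*4)**2) = sqrt(-19 + (1*(-1/2) - 1*4)**2) = sqrt(-19 + (-1/2 - 4)**2) = sqrt(-19 + (-9/2)**2) = sqrt(-19 + 81/4) = sqrt(5/4) = sqrt(5)/2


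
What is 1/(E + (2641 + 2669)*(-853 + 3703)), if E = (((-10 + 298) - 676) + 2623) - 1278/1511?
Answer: 1511/22870094307 ≈ 6.6069e-8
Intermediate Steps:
E = 3375807/1511 (E = ((288 - 676) + 2623) - 1278*1/1511 = (-388 + 2623) - 1278/1511 = 2235 - 1278/1511 = 3375807/1511 ≈ 2234.2)
1/(E + (2641 + 2669)*(-853 + 3703)) = 1/(3375807/1511 + (2641 + 2669)*(-853 + 3703)) = 1/(3375807/1511 + 5310*2850) = 1/(3375807/1511 + 15133500) = 1/(22870094307/1511) = 1511/22870094307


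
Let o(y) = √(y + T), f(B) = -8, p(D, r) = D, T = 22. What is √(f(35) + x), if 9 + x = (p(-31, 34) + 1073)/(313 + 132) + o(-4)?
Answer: √(-2902735 + 594075*√2)/445 ≈ 3.2273*I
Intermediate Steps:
o(y) = √(22 + y) (o(y) = √(y + 22) = √(22 + y))
x = -2963/445 + 3*√2 (x = -9 + ((-31 + 1073)/(313 + 132) + √(22 - 4)) = -9 + (1042/445 + √18) = -9 + (1042*(1/445) + 3*√2) = -9 + (1042/445 + 3*√2) = -2963/445 + 3*√2 ≈ -2.4158)
√(f(35) + x) = √(-8 + (-2963/445 + 3*√2)) = √(-6523/445 + 3*√2)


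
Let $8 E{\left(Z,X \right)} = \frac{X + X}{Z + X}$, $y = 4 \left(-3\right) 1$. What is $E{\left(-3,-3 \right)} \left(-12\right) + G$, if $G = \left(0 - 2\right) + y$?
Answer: $- \frac{31}{2} \approx -15.5$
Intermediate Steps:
$y = -12$ ($y = \left(-12\right) 1 = -12$)
$E{\left(Z,X \right)} = \frac{X}{4 \left(X + Z\right)}$ ($E{\left(Z,X \right)} = \frac{\left(X + X\right) \frac{1}{Z + X}}{8} = \frac{2 X \frac{1}{X + Z}}{8} = \frac{X}{4 \left(X + Z\right)}$)
$G = -14$ ($G = \left(0 - 2\right) - 12 = -2 - 12 = -14$)
$E{\left(-3,-3 \right)} \left(-12\right) + G = \frac{1}{4} \left(-3\right) \frac{1}{-3 - 3} \left(-12\right) - 14 = \frac{1}{4} \left(-3\right) \frac{1}{-6} \left(-12\right) - 14 = \frac{1}{4} \left(-3\right) \left(- \frac{1}{6}\right) \left(-12\right) - 14 = \frac{1}{8} \left(-12\right) - 14 = - \frac{3}{2} - 14 = - \frac{31}{2}$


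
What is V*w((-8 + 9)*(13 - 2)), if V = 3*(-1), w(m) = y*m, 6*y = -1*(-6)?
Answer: -33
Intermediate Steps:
y = 1 (y = (-1*(-6))/6 = (⅙)*6 = 1)
w(m) = m (w(m) = 1*m = m)
V = -3
V*w((-8 + 9)*(13 - 2)) = -3*(-8 + 9)*(13 - 2) = -3*11 = -33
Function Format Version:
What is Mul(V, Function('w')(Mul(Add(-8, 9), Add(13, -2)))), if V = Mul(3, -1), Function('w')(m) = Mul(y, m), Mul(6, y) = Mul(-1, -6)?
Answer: -33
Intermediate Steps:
y = 1 (y = Mul(Rational(1, 6), Mul(-1, -6)) = Mul(Rational(1, 6), 6) = 1)
Function('w')(m) = m (Function('w')(m) = Mul(1, m) = m)
V = -3
Mul(V, Function('w')(Mul(Add(-8, 9), Add(13, -2)))) = Mul(-3, Mul(Add(-8, 9), Add(13, -2))) = Mul(-3, Mul(1, 11)) = Mul(-3, 11) = -33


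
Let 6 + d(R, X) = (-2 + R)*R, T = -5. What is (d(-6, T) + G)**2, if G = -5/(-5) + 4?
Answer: 2209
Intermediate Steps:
G = 5 (G = -5*(-1/5) + 4 = 1 + 4 = 5)
d(R, X) = -6 + R*(-2 + R) (d(R, X) = -6 + (-2 + R)*R = -6 + R*(-2 + R))
(d(-6, T) + G)**2 = ((-6 + (-6)**2 - 2*(-6)) + 5)**2 = ((-6 + 36 + 12) + 5)**2 = (42 + 5)**2 = 47**2 = 2209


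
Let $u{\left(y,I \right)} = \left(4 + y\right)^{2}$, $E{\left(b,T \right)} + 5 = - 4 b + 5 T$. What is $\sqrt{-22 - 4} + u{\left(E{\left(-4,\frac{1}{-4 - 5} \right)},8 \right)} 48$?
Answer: $\frac{270400}{27} + i \sqrt{26} \approx 10015.0 + 5.099 i$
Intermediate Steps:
$E{\left(b,T \right)} = -5 - 4 b + 5 T$ ($E{\left(b,T \right)} = -5 + \left(- 4 b + 5 T\right) = -5 - 4 b + 5 T$)
$\sqrt{-22 - 4} + u{\left(E{\left(-4,\frac{1}{-4 - 5} \right)},8 \right)} 48 = \sqrt{-22 - 4} + \left(4 - \left(-11 - \frac{5}{-4 - 5}\right)\right)^{2} \cdot 48 = \sqrt{-26} + \left(4 + \left(-5 + 16 + \frac{5}{-9}\right)\right)^{2} \cdot 48 = i \sqrt{26} + \left(4 + \left(-5 + 16 + 5 \left(- \frac{1}{9}\right)\right)\right)^{2} \cdot 48 = i \sqrt{26} + \left(4 - - \frac{94}{9}\right)^{2} \cdot 48 = i \sqrt{26} + \left(4 + \frac{94}{9}\right)^{2} \cdot 48 = i \sqrt{26} + \left(\frac{130}{9}\right)^{2} \cdot 48 = i \sqrt{26} + \frac{16900}{81} \cdot 48 = i \sqrt{26} + \frac{270400}{27} = \frac{270400}{27} + i \sqrt{26}$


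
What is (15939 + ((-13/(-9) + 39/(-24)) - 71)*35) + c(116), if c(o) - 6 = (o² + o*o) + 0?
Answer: 2906329/72 ≈ 40366.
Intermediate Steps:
c(o) = 6 + 2*o² (c(o) = 6 + ((o² + o*o) + 0) = 6 + ((o² + o²) + 0) = 6 + (2*o² + 0) = 6 + 2*o²)
(15939 + ((-13/(-9) + 39/(-24)) - 71)*35) + c(116) = (15939 + ((-13/(-9) + 39/(-24)) - 71)*35) + (6 + 2*116²) = (15939 + ((-13*(-⅑) + 39*(-1/24)) - 71)*35) + (6 + 2*13456) = (15939 + ((13/9 - 13/8) - 71)*35) + (6 + 26912) = (15939 + (-13/72 - 71)*35) + 26918 = (15939 - 5125/72*35) + 26918 = (15939 - 179375/72) + 26918 = 968233/72 + 26918 = 2906329/72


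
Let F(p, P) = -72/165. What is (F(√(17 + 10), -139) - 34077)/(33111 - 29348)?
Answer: -1874259/206965 ≈ -9.0559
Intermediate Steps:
F(p, P) = -24/55 (F(p, P) = -72*1/165 = -24/55)
(F(√(17 + 10), -139) - 34077)/(33111 - 29348) = (-24/55 - 34077)/(33111 - 29348) = -1874259/55/3763 = -1874259/55*1/3763 = -1874259/206965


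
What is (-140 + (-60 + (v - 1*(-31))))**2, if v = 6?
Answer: 26569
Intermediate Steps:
(-140 + (-60 + (v - 1*(-31))))**2 = (-140 + (-60 + (6 - 1*(-31))))**2 = (-140 + (-60 + (6 + 31)))**2 = (-140 + (-60 + 37))**2 = (-140 - 23)**2 = (-163)**2 = 26569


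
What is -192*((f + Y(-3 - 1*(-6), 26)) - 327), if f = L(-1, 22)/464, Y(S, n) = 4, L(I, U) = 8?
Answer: 1798368/29 ≈ 62013.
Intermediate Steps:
f = 1/58 (f = 8/464 = 8*(1/464) = 1/58 ≈ 0.017241)
-192*((f + Y(-3 - 1*(-6), 26)) - 327) = -192*((1/58 + 4) - 327) = -192*(233/58 - 327) = -192*(-18733/58) = 1798368/29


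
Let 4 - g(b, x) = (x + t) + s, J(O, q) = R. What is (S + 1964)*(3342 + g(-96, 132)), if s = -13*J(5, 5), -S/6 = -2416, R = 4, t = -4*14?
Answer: 54680120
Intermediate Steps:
t = -56
J(O, q) = 4
S = 14496 (S = -6*(-2416) = 14496)
s = -52 (s = -13*4 = -52)
g(b, x) = 112 - x (g(b, x) = 4 - ((x - 56) - 52) = 4 - ((-56 + x) - 52) = 4 - (-108 + x) = 4 + (108 - x) = 112 - x)
(S + 1964)*(3342 + g(-96, 132)) = (14496 + 1964)*(3342 + (112 - 1*132)) = 16460*(3342 + (112 - 132)) = 16460*(3342 - 20) = 16460*3322 = 54680120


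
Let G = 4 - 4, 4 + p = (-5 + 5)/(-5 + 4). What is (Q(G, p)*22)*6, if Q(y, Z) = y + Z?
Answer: -528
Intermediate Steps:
p = -4 (p = -4 + (-5 + 5)/(-5 + 4) = -4 + 0/(-1) = -4 + 0*(-1) = -4 + 0 = -4)
G = 0
Q(y, Z) = Z + y
(Q(G, p)*22)*6 = ((-4 + 0)*22)*6 = -4*22*6 = -88*6 = -528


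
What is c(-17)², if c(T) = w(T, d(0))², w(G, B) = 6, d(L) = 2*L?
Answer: 1296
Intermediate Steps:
c(T) = 36 (c(T) = 6² = 36)
c(-17)² = 36² = 1296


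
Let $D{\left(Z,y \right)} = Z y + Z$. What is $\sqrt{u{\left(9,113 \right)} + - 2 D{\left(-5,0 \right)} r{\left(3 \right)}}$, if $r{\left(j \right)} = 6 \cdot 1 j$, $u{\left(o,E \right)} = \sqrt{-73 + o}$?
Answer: $2 \sqrt{45 + 2 i} \approx 13.42 + 0.29807 i$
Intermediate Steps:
$D{\left(Z,y \right)} = Z + Z y$
$r{\left(j \right)} = 6 j$
$\sqrt{u{\left(9,113 \right)} + - 2 D{\left(-5,0 \right)} r{\left(3 \right)}} = \sqrt{\sqrt{-73 + 9} + - 2 \left(- 5 \left(1 + 0\right)\right) 6 \cdot 3} = \sqrt{\sqrt{-64} + - 2 \left(\left(-5\right) 1\right) 18} = \sqrt{8 i + \left(-2\right) \left(-5\right) 18} = \sqrt{8 i + 10 \cdot 18} = \sqrt{8 i + 180} = \sqrt{180 + 8 i}$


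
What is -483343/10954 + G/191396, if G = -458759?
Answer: -48767581457/1048275892 ≈ -46.522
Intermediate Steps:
-483343/10954 + G/191396 = -483343/10954 - 458759/191396 = -48767581457/1048275892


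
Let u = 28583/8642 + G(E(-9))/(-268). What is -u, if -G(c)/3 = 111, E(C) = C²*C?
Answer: -5269015/1158028 ≈ -4.5500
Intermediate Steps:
E(C) = C³
G(c) = -333 (G(c) = -3*111 = -333)
u = 5269015/1158028 (u = 28583/8642 - 333/(-268) = 28583*(1/8642) - 333*(-1/268) = 28583/8642 + 333/268 = 5269015/1158028 ≈ 4.5500)
-u = -1*5269015/1158028 = -5269015/1158028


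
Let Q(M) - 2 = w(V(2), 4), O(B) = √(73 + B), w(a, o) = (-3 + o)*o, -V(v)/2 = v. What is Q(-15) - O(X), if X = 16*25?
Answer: 6 - √473 ≈ -15.749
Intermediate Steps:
X = 400
V(v) = -2*v
w(a, o) = o*(-3 + o)
Q(M) = 6 (Q(M) = 2 + 4*(-3 + 4) = 2 + 4*1 = 2 + 4 = 6)
Q(-15) - O(X) = 6 - √(73 + 400) = 6 - √473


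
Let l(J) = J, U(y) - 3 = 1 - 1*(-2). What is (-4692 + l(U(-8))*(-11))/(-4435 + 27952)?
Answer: -122/603 ≈ -0.20232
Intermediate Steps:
U(y) = 6 (U(y) = 3 + (1 - 1*(-2)) = 3 + (1 + 2) = 3 + 3 = 6)
(-4692 + l(U(-8))*(-11))/(-4435 + 27952) = (-4692 + 6*(-11))/(-4435 + 27952) = (-4692 - 66)/23517 = -4758*1/23517 = -122/603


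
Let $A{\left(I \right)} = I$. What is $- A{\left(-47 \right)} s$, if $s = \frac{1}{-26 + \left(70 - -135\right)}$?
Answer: $\frac{47}{179} \approx 0.26257$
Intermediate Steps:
$s = \frac{1}{179}$ ($s = \frac{1}{-26 + \left(70 + 135\right)} = \frac{1}{-26 + 205} = \frac{1}{179} \approx 0.0055866$)
$- A{\left(-47 \right)} s = - \frac{-47}{179} = \left(-1\right) \left(- \frac{47}{179}\right) = \frac{47}{179}$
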